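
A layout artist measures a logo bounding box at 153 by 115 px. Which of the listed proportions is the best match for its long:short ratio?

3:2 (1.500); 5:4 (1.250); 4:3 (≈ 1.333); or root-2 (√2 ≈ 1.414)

Ratio = 153 / 115 ≈ 1.330.
Distances: 3:2 1.500 (Δ 0.170); 5:4 1.250 (Δ 0.080); 4:3 1.333 (Δ 0.003); root-2 1.414 (Δ 0.084).

4:3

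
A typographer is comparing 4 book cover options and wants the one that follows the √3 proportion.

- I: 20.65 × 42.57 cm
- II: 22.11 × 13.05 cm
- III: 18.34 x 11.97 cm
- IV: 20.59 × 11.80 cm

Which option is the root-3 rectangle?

Ratios (long/short): I ≈ 2.062; II ≈ 1.694; III ≈ 1.532; IV ≈ 1.745.
root-3 ≈ 1.732; option IV is nearest (Δ 0.013).

IV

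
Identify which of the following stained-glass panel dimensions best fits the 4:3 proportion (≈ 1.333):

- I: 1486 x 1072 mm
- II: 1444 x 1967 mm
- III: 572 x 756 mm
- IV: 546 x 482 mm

III

Ratios (long/short): I ≈ 1.386; II ≈ 1.362; III ≈ 1.322; IV ≈ 1.133.
4:3 ≈ 1.333; option III is nearest (Δ 0.011).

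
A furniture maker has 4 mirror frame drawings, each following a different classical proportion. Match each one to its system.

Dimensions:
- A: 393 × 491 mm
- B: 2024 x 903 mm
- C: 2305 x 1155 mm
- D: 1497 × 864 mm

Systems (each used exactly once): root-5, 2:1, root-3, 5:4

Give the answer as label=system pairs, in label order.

A = 491/393 ≈ 1.249 → 5:4 (1.250)
B = 2024/903 ≈ 2.241 → root-5 (2.236)
C = 2305/1155 ≈ 1.996 → 2:1 (2.000)
D = 1497/864 ≈ 1.733 → root-3 (1.732)

A=5:4, B=root-5, C=2:1, D=root-3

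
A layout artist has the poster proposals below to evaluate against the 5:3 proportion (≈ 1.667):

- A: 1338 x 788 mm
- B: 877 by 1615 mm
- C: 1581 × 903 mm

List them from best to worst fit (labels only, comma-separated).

A, C, B

Ratios: A = 1338 / 788 ≈ 1.698; B = 1615 / 877 ≈ 1.842; C = 1581 / 903 ≈ 1.751.
|Δ from 1.667|: A 0.031; B 0.175; C 0.084.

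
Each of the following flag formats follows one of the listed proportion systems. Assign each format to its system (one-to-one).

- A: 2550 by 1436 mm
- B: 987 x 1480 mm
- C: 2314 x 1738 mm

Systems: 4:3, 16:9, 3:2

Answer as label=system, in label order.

A=16:9, B=3:2, C=4:3

Ratios: A ≈ 1.776; B ≈ 1.499; C ≈ 1.331.
Targets: 4:3 ≈ 1.333; 16:9 ≈ 1.778; 3:2 ≈ 1.500.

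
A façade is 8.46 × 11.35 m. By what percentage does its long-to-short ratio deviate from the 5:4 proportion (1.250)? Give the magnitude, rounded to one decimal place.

7.3%

Ratio = 11.35 / 8.46 ≈ 1.3416.
Ideal 5:4 = 1.2500. |1.3416 − 1.2500| / 1.2500 ≈ 7.33% → 7.3%.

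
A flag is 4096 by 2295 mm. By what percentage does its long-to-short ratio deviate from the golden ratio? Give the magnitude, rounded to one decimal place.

Ratio = 4096 / 2295 ≈ 1.7847.
Ideal golden ratio ≈ 1.6180. |1.7847 − 1.6180| / 1.6180 ≈ 10.30% → 10.3%.

10.3%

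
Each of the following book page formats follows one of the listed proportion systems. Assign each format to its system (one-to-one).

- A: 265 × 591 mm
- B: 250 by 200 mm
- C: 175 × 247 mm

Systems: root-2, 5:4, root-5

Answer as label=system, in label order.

Ratios: A ≈ 2.230; B ≈ 1.250; C ≈ 1.411.
Targets: root-2 ≈ 1.414; 5:4 ≈ 1.250; root-5 ≈ 2.236.

A=root-5, B=5:4, C=root-2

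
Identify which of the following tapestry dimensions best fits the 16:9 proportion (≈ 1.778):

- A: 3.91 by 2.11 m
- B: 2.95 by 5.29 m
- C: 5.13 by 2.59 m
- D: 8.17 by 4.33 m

B

Target 16:9 ≈ 1.778.
A: 1.853 (Δ0.075)  B: 1.793 (Δ0.015)  C: 1.981 (Δ0.203)  D: 1.887 (Δ0.109)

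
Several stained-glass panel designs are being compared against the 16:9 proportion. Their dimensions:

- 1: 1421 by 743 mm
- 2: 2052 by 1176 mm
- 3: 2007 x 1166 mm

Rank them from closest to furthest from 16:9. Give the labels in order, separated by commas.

2, 3, 1

Ratios: 1 = 1421 / 743 ≈ 1.913; 2 = 2052 / 1176 ≈ 1.745; 3 = 2007 / 1166 ≈ 1.721.
|Δ from 1.778|: 1 0.135; 2 0.033; 3 0.057.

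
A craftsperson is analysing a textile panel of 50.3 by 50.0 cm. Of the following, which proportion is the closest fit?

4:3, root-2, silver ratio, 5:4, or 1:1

Ratio = 50.3 / 50.0 ≈ 1.006.
Distances: 4:3 1.333 (Δ 0.327); root-2 1.414 (Δ 0.408); silver ratio 2.414 (Δ 1.408); 5:4 1.250 (Δ 0.244); 1:1 1.000 (Δ 0.006).

1:1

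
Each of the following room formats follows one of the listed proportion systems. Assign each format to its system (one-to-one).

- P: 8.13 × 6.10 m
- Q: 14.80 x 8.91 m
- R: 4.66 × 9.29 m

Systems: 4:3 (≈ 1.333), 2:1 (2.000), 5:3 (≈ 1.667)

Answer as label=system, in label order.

P=4:3, Q=5:3, R=2:1

Ratios: P ≈ 1.333; Q ≈ 1.661; R ≈ 1.994.
Targets: 4:3 ≈ 1.333; 2:1 ≈ 2.000; 5:3 ≈ 1.667.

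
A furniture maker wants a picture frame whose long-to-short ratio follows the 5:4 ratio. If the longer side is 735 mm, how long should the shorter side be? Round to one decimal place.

588.0 mm

5:4 = 1.25000.
Shorter side = 735 ÷ 1.25000 ≈ 588.000 → 588.0 mm.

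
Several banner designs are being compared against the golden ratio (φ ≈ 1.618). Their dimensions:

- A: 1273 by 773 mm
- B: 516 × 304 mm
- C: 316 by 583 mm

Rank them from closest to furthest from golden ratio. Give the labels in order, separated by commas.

A, B, C

A: 1273/773 ≈ 1.647 → |1.647 − 1.618| = 0.029
B: 516/304 ≈ 1.697 → |1.697 − 1.618| = 0.079
C: 583/316 ≈ 1.845 → |1.845 − 1.618| = 0.227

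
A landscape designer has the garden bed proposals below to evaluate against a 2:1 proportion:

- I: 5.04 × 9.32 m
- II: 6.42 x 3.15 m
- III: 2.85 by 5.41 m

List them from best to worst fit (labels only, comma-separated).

II, III, I

Ratios: I = 9.32 / 5.04 ≈ 1.849; II = 6.42 / 3.15 ≈ 2.038; III = 5.41 / 2.85 ≈ 1.898.
|Δ from 2.000|: I 0.151; II 0.038; III 0.102.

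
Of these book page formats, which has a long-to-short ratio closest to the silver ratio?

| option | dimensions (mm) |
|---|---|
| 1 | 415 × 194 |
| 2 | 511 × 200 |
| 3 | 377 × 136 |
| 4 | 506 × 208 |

Ratios (long/short): 1 ≈ 2.139; 2 ≈ 2.555; 3 ≈ 2.772; 4 ≈ 2.433.
silver ratio ≈ 2.414; option 4 is nearest (Δ 0.019).

4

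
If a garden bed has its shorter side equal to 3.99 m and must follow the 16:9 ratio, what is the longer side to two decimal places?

16:9 ≈ 1.77778.
Longer side = 3.99 × 1.77778 ≈ 7.0933 → 7.09 m.

7.09 m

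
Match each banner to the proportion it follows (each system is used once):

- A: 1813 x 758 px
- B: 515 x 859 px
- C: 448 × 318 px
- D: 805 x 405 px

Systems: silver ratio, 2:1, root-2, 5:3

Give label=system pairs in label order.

A=silver ratio, B=5:3, C=root-2, D=2:1

Ratios: A ≈ 2.392; B ≈ 1.668; C ≈ 1.409; D ≈ 1.988.
Targets: silver ratio ≈ 2.414; 2:1 ≈ 2.000; root-2 ≈ 1.414; 5:3 ≈ 1.667.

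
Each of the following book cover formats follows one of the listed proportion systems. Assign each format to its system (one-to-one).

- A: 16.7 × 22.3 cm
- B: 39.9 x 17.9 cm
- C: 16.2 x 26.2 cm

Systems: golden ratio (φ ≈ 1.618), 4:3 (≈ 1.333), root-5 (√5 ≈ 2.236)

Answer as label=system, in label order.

A=4:3, B=root-5, C=golden ratio

A = 22.3/16.7 ≈ 1.335 → 4:3 (1.333)
B = 39.9/17.9 ≈ 2.229 → root-5 (2.236)
C = 26.2/16.2 ≈ 1.617 → golden ratio (1.618)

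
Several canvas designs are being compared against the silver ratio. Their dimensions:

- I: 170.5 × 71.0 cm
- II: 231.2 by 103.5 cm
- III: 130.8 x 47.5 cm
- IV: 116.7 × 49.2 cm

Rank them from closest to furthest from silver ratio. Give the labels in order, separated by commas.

Ratios: I = 170.5 / 71.0 ≈ 2.401; II = 231.2 / 103.5 ≈ 2.234; III = 130.8 / 47.5 ≈ 2.754; IV = 116.7 / 49.2 ≈ 2.372.
|Δ from 2.414|: I 0.013; II 0.180; III 0.340; IV 0.042.

I, IV, II, III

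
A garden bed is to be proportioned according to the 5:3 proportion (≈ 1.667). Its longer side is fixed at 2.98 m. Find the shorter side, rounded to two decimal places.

5:3 ≈ 1.66667.
Shorter side = 2.98 ÷ 1.66667 ≈ 1.7880 → 1.79 m.

1.79 m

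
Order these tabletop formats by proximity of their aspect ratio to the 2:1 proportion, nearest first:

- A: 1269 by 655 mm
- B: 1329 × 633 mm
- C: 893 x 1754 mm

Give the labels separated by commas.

Ratios: A = 1269 / 655 ≈ 1.937; B = 1329 / 633 ≈ 2.100; C = 1754 / 893 ≈ 1.964.
|Δ from 2.000|: A 0.063; B 0.100; C 0.036.

C, A, B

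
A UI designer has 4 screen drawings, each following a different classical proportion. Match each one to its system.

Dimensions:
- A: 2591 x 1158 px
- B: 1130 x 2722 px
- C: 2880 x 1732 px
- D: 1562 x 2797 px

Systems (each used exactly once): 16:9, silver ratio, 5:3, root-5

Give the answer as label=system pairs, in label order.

A=root-5, B=silver ratio, C=5:3, D=16:9

A = 2591/1158 ≈ 2.237 → root-5 (2.236)
B = 2722/1130 ≈ 2.409 → silver ratio (2.414)
C = 2880/1732 ≈ 1.663 → 5:3 (1.667)
D = 2797/1562 ≈ 1.791 → 16:9 (1.778)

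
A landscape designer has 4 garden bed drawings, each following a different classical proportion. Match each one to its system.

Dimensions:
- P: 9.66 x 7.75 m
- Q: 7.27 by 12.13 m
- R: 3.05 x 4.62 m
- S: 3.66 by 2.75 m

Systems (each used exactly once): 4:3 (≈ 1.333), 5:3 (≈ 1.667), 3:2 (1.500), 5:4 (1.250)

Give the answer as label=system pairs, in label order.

P=5:4, Q=5:3, R=3:2, S=4:3

P = 9.66/7.75 ≈ 1.246 → 5:4 (1.250)
Q = 12.13/7.27 ≈ 1.669 → 5:3 (1.667)
R = 4.62/3.05 ≈ 1.515 → 3:2 (1.500)
S = 3.66/2.75 ≈ 1.331 → 4:3 (1.333)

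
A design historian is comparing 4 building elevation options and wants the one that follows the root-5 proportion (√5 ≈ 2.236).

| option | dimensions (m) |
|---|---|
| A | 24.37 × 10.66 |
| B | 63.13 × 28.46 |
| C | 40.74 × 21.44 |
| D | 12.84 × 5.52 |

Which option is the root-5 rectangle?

B

Ratios (long/short): A ≈ 2.286; B ≈ 2.218; C ≈ 1.900; D ≈ 2.326.
root-5 ≈ 2.236; option B is nearest (Δ 0.018).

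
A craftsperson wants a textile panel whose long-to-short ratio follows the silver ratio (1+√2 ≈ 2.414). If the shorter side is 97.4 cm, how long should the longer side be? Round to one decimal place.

silver ratio ≈ 2.41421.
Longer side = 97.4 × 2.41421 ≈ 235.144 → 235.1 cm.

235.1 cm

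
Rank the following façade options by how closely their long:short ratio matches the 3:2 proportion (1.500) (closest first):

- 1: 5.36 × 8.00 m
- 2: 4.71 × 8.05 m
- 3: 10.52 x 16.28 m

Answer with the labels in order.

1: 8.00/5.36 ≈ 1.493 → |1.493 − 1.500| = 0.007
2: 8.05/4.71 ≈ 1.709 → |1.709 − 1.500| = 0.209
3: 16.28/10.52 ≈ 1.548 → |1.548 − 1.500| = 0.048

1, 3, 2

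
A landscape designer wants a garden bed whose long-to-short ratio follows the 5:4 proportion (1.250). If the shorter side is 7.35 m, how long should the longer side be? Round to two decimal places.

9.19 m

5:4 = 1.25000.
Longer side = 7.35 × 1.25000 ≈ 9.1875 → 9.19 m.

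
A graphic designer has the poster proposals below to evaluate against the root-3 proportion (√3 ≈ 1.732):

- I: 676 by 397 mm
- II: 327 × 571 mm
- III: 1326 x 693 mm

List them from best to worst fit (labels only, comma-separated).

I: 676/397 ≈ 1.703 → |1.703 − 1.732| = 0.029
II: 571/327 ≈ 1.746 → |1.746 − 1.732| = 0.014
III: 1326/693 ≈ 1.913 → |1.913 − 1.732| = 0.181

II, I, III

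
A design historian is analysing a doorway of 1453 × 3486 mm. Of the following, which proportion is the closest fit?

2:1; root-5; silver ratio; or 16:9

Ratio = 3486 / 1453 ≈ 2.399.
Distances: 2:1 2.000 (Δ 0.399); root-5 2.236 (Δ 0.163); silver ratio 2.414 (Δ 0.015); 16:9 1.778 (Δ 0.621).

silver ratio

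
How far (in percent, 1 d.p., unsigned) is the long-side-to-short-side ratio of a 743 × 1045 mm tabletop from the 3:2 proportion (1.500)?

Ratio = 1045 / 743 ≈ 1.4065.
Ideal 3:2 = 1.5000. |1.4065 − 1.5000| / 1.5000 ≈ 6.23% → 6.2%.

6.2%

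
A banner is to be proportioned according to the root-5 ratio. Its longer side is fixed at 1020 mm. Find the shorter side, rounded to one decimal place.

root-5 ≈ 2.23607.
Shorter side = 1020 ÷ 2.23607 ≈ 456.157 → 456.2 mm.

456.2 mm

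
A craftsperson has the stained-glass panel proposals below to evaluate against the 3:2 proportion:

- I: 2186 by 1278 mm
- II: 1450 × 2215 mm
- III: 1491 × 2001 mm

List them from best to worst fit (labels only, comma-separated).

Ratios: I = 2186 / 1278 ≈ 1.710; II = 2215 / 1450 ≈ 1.528; III = 2001 / 1491 ≈ 1.342.
|Δ from 1.500|: I 0.210; II 0.028; III 0.158.

II, III, I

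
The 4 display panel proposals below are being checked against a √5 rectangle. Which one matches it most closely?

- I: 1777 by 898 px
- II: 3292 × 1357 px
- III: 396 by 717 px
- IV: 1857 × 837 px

Ratios (long/short): I ≈ 1.979; II ≈ 2.426; III ≈ 1.811; IV ≈ 2.219.
root-5 ≈ 2.236; option IV is nearest (Δ 0.017).

IV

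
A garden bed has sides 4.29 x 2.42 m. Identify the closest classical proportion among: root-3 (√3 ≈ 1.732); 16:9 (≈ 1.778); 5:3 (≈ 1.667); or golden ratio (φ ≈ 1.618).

16:9

Ratio = 4.29 / 2.42 ≈ 1.773.
Distances: root-3 1.732 (Δ 0.041); 16:9 1.778 (Δ 0.005); 5:3 1.667 (Δ 0.106); golden ratio 1.618 (Δ 0.155).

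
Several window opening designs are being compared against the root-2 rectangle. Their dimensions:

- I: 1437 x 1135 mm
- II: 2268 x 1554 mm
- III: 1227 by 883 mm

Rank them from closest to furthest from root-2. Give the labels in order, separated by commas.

I: 1437/1135 ≈ 1.266 → |1.266 − 1.414| = 0.148
II: 2268/1554 ≈ 1.459 → |1.459 − 1.414| = 0.045
III: 1227/883 ≈ 1.390 → |1.390 − 1.414| = 0.024

III, II, I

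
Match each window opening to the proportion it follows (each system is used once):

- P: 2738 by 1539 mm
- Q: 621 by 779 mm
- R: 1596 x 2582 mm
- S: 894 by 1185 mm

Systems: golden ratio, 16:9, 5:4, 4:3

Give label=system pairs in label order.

P=16:9, Q=5:4, R=golden ratio, S=4:3

P = 2738/1539 ≈ 1.779 → 16:9 (1.778)
Q = 779/621 ≈ 1.254 → 5:4 (1.250)
R = 2582/1596 ≈ 1.618 → golden ratio (1.618)
S = 1185/894 ≈ 1.326 → 4:3 (1.333)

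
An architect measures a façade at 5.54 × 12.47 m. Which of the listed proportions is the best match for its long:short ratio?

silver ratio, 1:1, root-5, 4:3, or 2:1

Ratio = 12.47 / 5.54 ≈ 2.251.
Distances: silver ratio 2.414 (Δ 0.163); 1:1 1.000 (Δ 1.251); root-5 2.236 (Δ 0.015); 4:3 1.333 (Δ 0.918); 2:1 2.000 (Δ 0.251).

root-5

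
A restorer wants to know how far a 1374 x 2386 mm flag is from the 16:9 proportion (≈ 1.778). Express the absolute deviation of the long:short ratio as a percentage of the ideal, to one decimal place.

2.3%

Ratio = 2386 / 1374 ≈ 1.7365.
Ideal 16:9 ≈ 1.7778. |1.7365 − 1.7778| / 1.7778 ≈ 2.32% → 2.3%.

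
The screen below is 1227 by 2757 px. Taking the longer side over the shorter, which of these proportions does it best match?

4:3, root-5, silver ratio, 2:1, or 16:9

root-5

Ratio = 2757 / 1227 ≈ 2.247.
Distances: 4:3 1.333 (Δ 0.914); root-5 2.236 (Δ 0.011); silver ratio 2.414 (Δ 0.167); 2:1 2.000 (Δ 0.247); 16:9 1.778 (Δ 0.469).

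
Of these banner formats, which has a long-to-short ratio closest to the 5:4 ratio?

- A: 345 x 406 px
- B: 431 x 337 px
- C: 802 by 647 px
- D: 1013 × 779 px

Target 5:4 ≈ 1.250.
A: 1.177 (Δ0.073)  B: 1.279 (Δ0.029)  C: 1.240 (Δ0.010)  D: 1.300 (Δ0.050)

C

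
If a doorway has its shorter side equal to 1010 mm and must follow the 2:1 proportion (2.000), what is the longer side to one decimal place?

2:1 = 2.00000.
Longer side = 1010 × 2.00000 ≈ 2020.000 → 2020.0 mm.

2020.0 mm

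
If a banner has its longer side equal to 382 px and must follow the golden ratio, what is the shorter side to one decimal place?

golden ratio ≈ 1.61803.
Shorter side = 382 ÷ 1.61803 ≈ 236.090 → 236.1 px.

236.1 px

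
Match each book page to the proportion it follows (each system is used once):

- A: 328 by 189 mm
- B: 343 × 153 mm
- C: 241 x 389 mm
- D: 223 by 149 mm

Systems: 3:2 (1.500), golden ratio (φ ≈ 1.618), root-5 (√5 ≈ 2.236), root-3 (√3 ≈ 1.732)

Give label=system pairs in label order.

Ratios: A ≈ 1.735; B ≈ 2.242; C ≈ 1.614; D ≈ 1.497.
Targets: 3:2 ≈ 1.500; golden ratio ≈ 1.618; root-5 ≈ 2.236; root-3 ≈ 1.732.

A=root-3, B=root-5, C=golden ratio, D=3:2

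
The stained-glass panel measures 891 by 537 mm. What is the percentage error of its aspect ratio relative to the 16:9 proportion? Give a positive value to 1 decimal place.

6.7%

Ratio = 891 / 537 ≈ 1.6592.
Ideal 16:9 ≈ 1.7778. |1.6592 − 1.7778| / 1.7778 ≈ 6.67% → 6.7%.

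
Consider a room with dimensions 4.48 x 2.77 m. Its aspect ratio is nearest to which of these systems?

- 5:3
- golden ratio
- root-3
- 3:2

Ratio = 4.48 / 2.77 ≈ 1.617.
Distances: 5:3 1.667 (Δ 0.050); golden ratio 1.618 (Δ 0.001); root-3 1.732 (Δ 0.115); 3:2 1.500 (Δ 0.117).

golden ratio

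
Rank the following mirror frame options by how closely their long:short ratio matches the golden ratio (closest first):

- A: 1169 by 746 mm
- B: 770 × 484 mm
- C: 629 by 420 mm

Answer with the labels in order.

B, A, C

A: 1169/746 ≈ 1.567 → |1.567 − 1.618| = 0.051
B: 770/484 ≈ 1.591 → |1.591 − 1.618| = 0.027
C: 629/420 ≈ 1.498 → |1.498 − 1.618| = 0.120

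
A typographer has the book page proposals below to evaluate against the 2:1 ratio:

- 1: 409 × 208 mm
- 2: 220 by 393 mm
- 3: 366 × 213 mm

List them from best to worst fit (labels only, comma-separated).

Ratios: 1 = 409 / 208 ≈ 1.966; 2 = 393 / 220 ≈ 1.786; 3 = 366 / 213 ≈ 1.718.
|Δ from 2.000|: 1 0.034; 2 0.214; 3 0.282.

1, 2, 3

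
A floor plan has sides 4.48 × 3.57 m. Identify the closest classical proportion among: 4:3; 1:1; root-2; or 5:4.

5:4

4.48/3.57 ≈ 1.255. Nearest candidates are 5:4 (1.250, off by 0.005) and 4:3 (1.333, off by 0.078).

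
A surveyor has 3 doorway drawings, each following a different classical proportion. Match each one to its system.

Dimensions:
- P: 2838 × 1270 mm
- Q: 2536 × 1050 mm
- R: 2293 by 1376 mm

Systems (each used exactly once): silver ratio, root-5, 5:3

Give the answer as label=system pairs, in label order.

P=root-5, Q=silver ratio, R=5:3

P = 2838/1270 ≈ 2.235 → root-5 (2.236)
Q = 2536/1050 ≈ 2.415 → silver ratio (2.414)
R = 2293/1376 ≈ 1.666 → 5:3 (1.667)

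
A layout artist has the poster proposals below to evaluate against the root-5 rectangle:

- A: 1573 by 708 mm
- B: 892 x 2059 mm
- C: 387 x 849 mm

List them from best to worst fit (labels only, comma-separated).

A, C, B

Ratios: A = 1573 / 708 ≈ 2.222; B = 2059 / 892 ≈ 2.308; C = 849 / 387 ≈ 2.194.
|Δ from 2.236|: A 0.014; B 0.072; C 0.042.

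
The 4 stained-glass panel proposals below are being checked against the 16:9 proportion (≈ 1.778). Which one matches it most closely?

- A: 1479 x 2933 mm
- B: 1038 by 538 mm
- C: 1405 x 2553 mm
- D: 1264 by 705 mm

D

Ratios (long/short): A ≈ 1.983; B ≈ 1.929; C ≈ 1.817; D ≈ 1.793.
16:9 ≈ 1.778; option D is nearest (Δ 0.015).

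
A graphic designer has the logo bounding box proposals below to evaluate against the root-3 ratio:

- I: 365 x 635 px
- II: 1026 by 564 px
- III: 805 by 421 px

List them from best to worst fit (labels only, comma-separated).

I, II, III

Ratios: I = 635 / 365 ≈ 1.740; II = 1026 / 564 ≈ 1.819; III = 805 / 421 ≈ 1.912.
|Δ from 1.732|: I 0.008; II 0.087; III 0.180.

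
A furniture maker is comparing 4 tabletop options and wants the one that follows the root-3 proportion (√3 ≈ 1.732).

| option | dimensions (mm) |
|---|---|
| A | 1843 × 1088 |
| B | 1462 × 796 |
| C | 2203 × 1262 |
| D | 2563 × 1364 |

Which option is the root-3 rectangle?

Target root-3 ≈ 1.732.
A: 1.694 (Δ0.038)  B: 1.837 (Δ0.105)  C: 1.746 (Δ0.014)  D: 1.879 (Δ0.147)

C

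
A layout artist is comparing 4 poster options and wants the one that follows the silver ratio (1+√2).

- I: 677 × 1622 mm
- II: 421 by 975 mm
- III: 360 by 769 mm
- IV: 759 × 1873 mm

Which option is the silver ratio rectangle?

Ratios (long/short): I ≈ 2.396; II ≈ 2.316; III ≈ 2.136; IV ≈ 2.468.
silver ratio ≈ 2.414; option I is nearest (Δ 0.018).

I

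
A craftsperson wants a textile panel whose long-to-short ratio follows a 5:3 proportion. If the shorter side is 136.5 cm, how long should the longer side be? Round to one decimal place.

227.5 cm

5:3 ≈ 1.66667.
Longer side = 136.5 × 1.66667 ≈ 227.500 → 227.5 cm.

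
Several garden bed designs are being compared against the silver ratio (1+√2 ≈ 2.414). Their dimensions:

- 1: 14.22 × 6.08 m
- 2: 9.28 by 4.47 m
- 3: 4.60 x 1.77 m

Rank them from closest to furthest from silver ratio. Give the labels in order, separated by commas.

Ratios: 1 = 14.22 / 6.08 ≈ 2.339; 2 = 9.28 / 4.47 ≈ 2.076; 3 = 4.60 / 1.77 ≈ 2.599.
|Δ from 2.414|: 1 0.075; 2 0.338; 3 0.185.

1, 3, 2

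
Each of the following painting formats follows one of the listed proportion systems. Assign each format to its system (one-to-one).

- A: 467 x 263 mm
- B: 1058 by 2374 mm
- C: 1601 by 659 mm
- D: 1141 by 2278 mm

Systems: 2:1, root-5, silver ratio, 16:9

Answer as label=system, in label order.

A=16:9, B=root-5, C=silver ratio, D=2:1

Ratios: A ≈ 1.776; B ≈ 2.244; C ≈ 2.429; D ≈ 1.996.
Targets: 2:1 ≈ 2.000; root-5 ≈ 2.236; silver ratio ≈ 2.414; 16:9 ≈ 1.778.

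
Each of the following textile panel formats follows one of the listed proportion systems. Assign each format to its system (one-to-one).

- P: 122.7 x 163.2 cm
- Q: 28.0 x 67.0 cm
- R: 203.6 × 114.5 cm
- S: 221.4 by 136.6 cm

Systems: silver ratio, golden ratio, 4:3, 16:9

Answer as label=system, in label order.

Ratios: P ≈ 1.330; Q ≈ 2.393; R ≈ 1.778; S ≈ 1.621.
Targets: silver ratio ≈ 2.414; golden ratio ≈ 1.618; 4:3 ≈ 1.333; 16:9 ≈ 1.778.

P=4:3, Q=silver ratio, R=16:9, S=golden ratio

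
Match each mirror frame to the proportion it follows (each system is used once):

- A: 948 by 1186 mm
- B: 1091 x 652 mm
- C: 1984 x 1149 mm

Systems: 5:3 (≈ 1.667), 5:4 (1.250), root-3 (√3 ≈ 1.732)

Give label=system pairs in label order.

A = 1186/948 ≈ 1.251 → 5:4 (1.250)
B = 1091/652 ≈ 1.673 → 5:3 (1.667)
C = 1984/1149 ≈ 1.727 → root-3 (1.732)

A=5:4, B=5:3, C=root-3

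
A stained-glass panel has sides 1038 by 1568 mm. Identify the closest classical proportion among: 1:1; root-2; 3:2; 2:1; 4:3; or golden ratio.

3:2

1568/1038 ≈ 1.511. Nearest candidates are 3:2 (1.500, off by 0.011) and root-2 (1.414, off by 0.097).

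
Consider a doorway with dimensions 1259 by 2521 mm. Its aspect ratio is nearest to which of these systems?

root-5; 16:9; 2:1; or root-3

Ratio = 2521 / 1259 ≈ 2.002.
Distances: root-5 2.236 (Δ 0.234); 16:9 1.778 (Δ 0.224); 2:1 2.000 (Δ 0.002); root-3 1.732 (Δ 0.270).

2:1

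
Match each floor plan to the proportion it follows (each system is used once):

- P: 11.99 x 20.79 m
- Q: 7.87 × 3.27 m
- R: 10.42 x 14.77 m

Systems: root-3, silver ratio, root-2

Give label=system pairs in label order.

P=root-3, Q=silver ratio, R=root-2

Ratios: P ≈ 1.734; Q ≈ 2.407; R ≈ 1.417.
Targets: root-3 ≈ 1.732; silver ratio ≈ 2.414; root-2 ≈ 1.414.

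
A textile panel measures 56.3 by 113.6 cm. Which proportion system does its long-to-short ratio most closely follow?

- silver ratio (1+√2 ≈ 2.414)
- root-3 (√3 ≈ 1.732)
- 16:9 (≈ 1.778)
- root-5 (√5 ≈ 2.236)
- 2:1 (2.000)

Ratio = 113.6 / 56.3 ≈ 2.018.
Distances: silver ratio 2.414 (Δ 0.396); root-3 1.732 (Δ 0.286); 16:9 1.778 (Δ 0.240); root-5 2.236 (Δ 0.218); 2:1 2.000 (Δ 0.018).

2:1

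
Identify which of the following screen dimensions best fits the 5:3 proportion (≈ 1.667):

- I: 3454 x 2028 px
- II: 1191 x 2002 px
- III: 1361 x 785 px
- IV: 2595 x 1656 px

Target 5:3 ≈ 1.667.
I: 1.703 (Δ0.036)  II: 1.681 (Δ0.014)  III: 1.734 (Δ0.067)  IV: 1.567 (Δ0.100)

II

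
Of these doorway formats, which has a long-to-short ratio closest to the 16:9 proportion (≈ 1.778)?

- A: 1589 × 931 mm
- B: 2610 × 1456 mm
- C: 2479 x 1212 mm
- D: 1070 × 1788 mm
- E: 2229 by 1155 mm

Ratios (long/short): A ≈ 1.707; B ≈ 1.793; C ≈ 2.045; D ≈ 1.671; E ≈ 1.930.
16:9 ≈ 1.778; option B is nearest (Δ 0.015).

B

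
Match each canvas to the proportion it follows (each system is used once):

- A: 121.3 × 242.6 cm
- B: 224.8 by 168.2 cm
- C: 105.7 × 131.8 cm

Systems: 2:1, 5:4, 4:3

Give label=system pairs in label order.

A=2:1, B=4:3, C=5:4

Ratios: A ≈ 2.000; B ≈ 1.337; C ≈ 1.247.
Targets: 2:1 ≈ 2.000; 5:4 ≈ 1.250; 4:3 ≈ 1.333.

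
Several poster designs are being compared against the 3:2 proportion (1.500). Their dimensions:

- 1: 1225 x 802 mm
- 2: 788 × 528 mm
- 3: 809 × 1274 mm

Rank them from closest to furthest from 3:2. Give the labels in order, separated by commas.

2, 1, 3

Ratios: 1 = 1225 / 802 ≈ 1.527; 2 = 788 / 528 ≈ 1.492; 3 = 1274 / 809 ≈ 1.575.
|Δ from 1.500|: 1 0.027; 2 0.008; 3 0.075.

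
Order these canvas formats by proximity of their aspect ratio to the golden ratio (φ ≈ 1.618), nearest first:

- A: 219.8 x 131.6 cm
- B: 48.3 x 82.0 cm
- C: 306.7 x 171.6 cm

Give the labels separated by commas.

Ratios: A = 219.8 / 131.6 ≈ 1.670; B = 82.0 / 48.3 ≈ 1.698; C = 306.7 / 171.6 ≈ 1.787.
|Δ from 1.618|: A 0.052; B 0.080; C 0.169.

A, B, C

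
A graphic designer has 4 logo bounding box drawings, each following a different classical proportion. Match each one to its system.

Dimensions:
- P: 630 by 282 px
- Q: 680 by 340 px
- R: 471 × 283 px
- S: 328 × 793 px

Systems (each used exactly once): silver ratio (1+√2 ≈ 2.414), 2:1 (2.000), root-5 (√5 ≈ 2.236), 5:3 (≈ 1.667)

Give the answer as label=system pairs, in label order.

P = 630/282 ≈ 2.234 → root-5 (2.236)
Q = 680/340 ≈ 2.000 → 2:1 (2.000)
R = 471/283 ≈ 1.664 → 5:3 (1.667)
S = 793/328 ≈ 2.418 → silver ratio (2.414)

P=root-5, Q=2:1, R=5:3, S=silver ratio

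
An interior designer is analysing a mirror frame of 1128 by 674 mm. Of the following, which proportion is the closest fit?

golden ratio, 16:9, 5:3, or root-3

5:3

Ratio = 1128 / 674 ≈ 1.674.
Distances: golden ratio 1.618 (Δ 0.056); 16:9 1.778 (Δ 0.104); 5:3 1.667 (Δ 0.007); root-3 1.732 (Δ 0.058).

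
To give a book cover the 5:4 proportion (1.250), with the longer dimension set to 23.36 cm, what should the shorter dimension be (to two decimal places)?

5:4 = 1.25000.
Shorter side = 23.36 ÷ 1.25000 ≈ 18.6880 → 18.69 cm.

18.69 cm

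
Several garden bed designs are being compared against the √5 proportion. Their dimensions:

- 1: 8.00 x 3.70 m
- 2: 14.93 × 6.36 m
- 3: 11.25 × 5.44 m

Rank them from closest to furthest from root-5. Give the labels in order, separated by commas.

1, 2, 3

Ratios: 1 = 8.00 / 3.70 ≈ 2.162; 2 = 14.93 / 6.36 ≈ 2.347; 3 = 11.25 / 5.44 ≈ 2.068.
|Δ from 2.236|: 1 0.074; 2 0.111; 3 0.168.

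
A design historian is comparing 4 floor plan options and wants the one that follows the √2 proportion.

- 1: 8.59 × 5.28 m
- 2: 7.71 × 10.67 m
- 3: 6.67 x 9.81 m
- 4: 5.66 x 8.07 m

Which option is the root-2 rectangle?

Target root-2 ≈ 1.414.
1: 1.627 (Δ0.213)  2: 1.384 (Δ0.030)  3: 1.471 (Δ0.057)  4: 1.426 (Δ0.012)

4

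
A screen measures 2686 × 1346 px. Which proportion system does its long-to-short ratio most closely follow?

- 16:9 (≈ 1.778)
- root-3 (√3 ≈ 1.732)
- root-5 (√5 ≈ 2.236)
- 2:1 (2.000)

2:1

Ratio = 2686 / 1346 ≈ 1.996.
Distances: 16:9 1.778 (Δ 0.218); root-3 1.732 (Δ 0.264); root-5 2.236 (Δ 0.240); 2:1 2.000 (Δ 0.004).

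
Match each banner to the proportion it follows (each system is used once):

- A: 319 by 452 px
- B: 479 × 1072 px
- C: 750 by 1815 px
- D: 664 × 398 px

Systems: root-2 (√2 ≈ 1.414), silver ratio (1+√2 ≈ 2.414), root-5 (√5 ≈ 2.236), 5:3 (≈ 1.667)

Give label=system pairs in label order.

A = 452/319 ≈ 1.417 → root-2 (1.414)
B = 1072/479 ≈ 2.238 → root-5 (2.236)
C = 1815/750 ≈ 2.420 → silver ratio (2.414)
D = 664/398 ≈ 1.668 → 5:3 (1.667)

A=root-2, B=root-5, C=silver ratio, D=5:3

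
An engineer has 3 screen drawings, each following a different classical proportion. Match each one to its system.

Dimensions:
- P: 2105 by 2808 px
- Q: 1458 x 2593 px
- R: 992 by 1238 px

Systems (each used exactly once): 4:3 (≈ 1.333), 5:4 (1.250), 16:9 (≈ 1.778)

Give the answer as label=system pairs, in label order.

P=4:3, Q=16:9, R=5:4

Ratios: P ≈ 1.334; Q ≈ 1.778; R ≈ 1.248.
Targets: 4:3 ≈ 1.333; 5:4 ≈ 1.250; 16:9 ≈ 1.778.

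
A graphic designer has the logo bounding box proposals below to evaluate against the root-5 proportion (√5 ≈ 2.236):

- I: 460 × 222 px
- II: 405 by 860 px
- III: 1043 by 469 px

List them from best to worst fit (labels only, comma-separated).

III, II, I

Ratios: I = 460 / 222 ≈ 2.072; II = 860 / 405 ≈ 2.123; III = 1043 / 469 ≈ 2.224.
|Δ from 2.236|: I 0.164; II 0.113; III 0.012.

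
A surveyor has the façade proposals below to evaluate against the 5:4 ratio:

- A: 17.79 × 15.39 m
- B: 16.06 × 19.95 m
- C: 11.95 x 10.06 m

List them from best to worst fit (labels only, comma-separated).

B, C, A

Ratios: A = 17.79 / 15.39 ≈ 1.156; B = 19.95 / 16.06 ≈ 1.242; C = 11.95 / 10.06 ≈ 1.188.
|Δ from 1.250|: A 0.094; B 0.008; C 0.062.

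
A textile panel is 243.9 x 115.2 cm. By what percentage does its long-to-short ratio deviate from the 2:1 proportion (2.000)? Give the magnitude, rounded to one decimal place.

5.9%

Ratio = 243.9 / 115.2 ≈ 2.1172.
Ideal 2:1 = 2.0000. |2.1172 − 2.0000| / 2.0000 ≈ 5.86% → 5.9%.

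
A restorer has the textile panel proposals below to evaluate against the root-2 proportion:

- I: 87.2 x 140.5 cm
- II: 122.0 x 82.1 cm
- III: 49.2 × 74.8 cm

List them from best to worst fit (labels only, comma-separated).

II, III, I

Ratios: I = 140.5 / 87.2 ≈ 1.611; II = 122.0 / 82.1 ≈ 1.486; III = 74.8 / 49.2 ≈ 1.520.
|Δ from 1.414|: I 0.197; II 0.072; III 0.106.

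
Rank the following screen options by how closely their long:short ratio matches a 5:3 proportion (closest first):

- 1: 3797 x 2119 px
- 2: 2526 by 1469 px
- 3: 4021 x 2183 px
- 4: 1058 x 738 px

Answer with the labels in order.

2, 1, 3, 4

Ratios: 1 = 3797 / 2119 ≈ 1.792; 2 = 2526 / 1469 ≈ 1.720; 3 = 4021 / 2183 ≈ 1.842; 4 = 1058 / 738 ≈ 1.434.
|Δ from 1.667|: 1 0.125; 2 0.053; 3 0.175; 4 0.233.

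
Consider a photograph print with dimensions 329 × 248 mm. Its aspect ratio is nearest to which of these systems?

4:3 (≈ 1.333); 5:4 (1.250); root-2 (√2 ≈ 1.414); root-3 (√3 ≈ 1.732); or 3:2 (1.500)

4:3

329/248 ≈ 1.327. Nearest candidates are 4:3 (1.333, off by 0.006) and 5:4 (1.250, off by 0.077).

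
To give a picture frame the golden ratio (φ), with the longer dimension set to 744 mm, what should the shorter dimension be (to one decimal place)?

459.8 mm

golden ratio ≈ 1.61803.
Shorter side = 744 ÷ 1.61803 ≈ 459.818 → 459.8 mm.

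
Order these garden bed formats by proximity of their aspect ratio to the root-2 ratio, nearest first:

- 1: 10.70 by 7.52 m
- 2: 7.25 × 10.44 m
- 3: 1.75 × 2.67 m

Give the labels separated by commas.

1: 10.70/7.52 ≈ 1.423 → |1.423 − 1.414| = 0.009
2: 10.44/7.25 ≈ 1.440 → |1.440 − 1.414| = 0.026
3: 2.67/1.75 ≈ 1.526 → |1.526 − 1.414| = 0.112

1, 2, 3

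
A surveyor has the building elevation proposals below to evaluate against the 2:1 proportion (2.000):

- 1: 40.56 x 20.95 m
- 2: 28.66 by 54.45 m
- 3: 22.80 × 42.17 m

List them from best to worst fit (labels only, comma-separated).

Ratios: 1 = 40.56 / 20.95 ≈ 1.936; 2 = 54.45 / 28.66 ≈ 1.900; 3 = 42.17 / 22.80 ≈ 1.850.
|Δ from 2.000|: 1 0.064; 2 0.100; 3 0.150.

1, 2, 3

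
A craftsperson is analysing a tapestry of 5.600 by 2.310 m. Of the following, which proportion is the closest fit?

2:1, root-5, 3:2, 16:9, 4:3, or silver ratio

Ratio = 5.600 / 2.310 ≈ 2.424.
Distances: 2:1 2.000 (Δ 0.424); root-5 2.236 (Δ 0.188); 3:2 1.500 (Δ 0.924); 16:9 1.778 (Δ 0.646); 4:3 1.333 (Δ 1.091); silver ratio 2.414 (Δ 0.010).

silver ratio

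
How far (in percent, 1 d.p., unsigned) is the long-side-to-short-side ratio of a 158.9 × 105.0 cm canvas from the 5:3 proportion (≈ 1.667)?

9.2%

Ratio = 158.9 / 105.0 ≈ 1.5133.
Ideal 5:3 ≈ 1.6667. |1.5133 − 1.6667| / 1.6667 ≈ 9.20% → 9.2%.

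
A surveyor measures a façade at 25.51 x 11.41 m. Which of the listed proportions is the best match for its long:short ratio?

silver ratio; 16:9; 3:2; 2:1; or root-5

root-5

25.51/11.41 ≈ 2.236. Nearest candidates are root-5 (2.236, off by 0.000) and silver ratio (2.414, off by 0.178).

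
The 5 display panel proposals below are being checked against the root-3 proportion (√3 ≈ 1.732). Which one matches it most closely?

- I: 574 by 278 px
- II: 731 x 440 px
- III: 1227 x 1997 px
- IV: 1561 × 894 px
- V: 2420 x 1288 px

Ratios (long/short): I ≈ 2.065; II ≈ 1.661; III ≈ 1.628; IV ≈ 1.746; V ≈ 1.879.
root-3 ≈ 1.732; option IV is nearest (Δ 0.014).

IV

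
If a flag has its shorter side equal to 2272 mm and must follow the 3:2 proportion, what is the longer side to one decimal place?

3408.0 mm

3:2 = 1.50000.
Longer side = 2272 × 1.50000 ≈ 3408.000 → 3408.0 mm.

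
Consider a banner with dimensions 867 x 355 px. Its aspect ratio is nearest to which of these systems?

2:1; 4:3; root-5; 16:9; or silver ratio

867/355 ≈ 2.442. Nearest candidates are silver ratio (2.414, off by 0.028) and root-5 (2.236, off by 0.206).

silver ratio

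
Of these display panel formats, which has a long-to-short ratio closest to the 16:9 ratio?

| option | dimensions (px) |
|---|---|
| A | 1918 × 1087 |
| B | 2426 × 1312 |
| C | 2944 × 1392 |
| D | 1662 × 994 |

Target 16:9 ≈ 1.778.
A: 1.764 (Δ0.014)  B: 1.849 (Δ0.071)  C: 2.115 (Δ0.337)  D: 1.672 (Δ0.106)

A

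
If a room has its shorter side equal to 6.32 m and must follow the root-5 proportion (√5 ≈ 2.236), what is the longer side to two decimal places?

14.13 m

root-5 ≈ 2.23607.
Longer side = 6.32 × 2.23607 ≈ 14.1320 → 14.13 m.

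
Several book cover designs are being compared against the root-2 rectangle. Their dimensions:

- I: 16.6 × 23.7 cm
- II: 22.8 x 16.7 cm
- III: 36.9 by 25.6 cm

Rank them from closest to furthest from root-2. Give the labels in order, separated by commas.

I, III, II

I: 23.7/16.6 ≈ 1.428 → |1.428 − 1.414| = 0.014
II: 22.8/16.7 ≈ 1.365 → |1.365 − 1.414| = 0.049
III: 36.9/25.6 ≈ 1.441 → |1.441 − 1.414| = 0.027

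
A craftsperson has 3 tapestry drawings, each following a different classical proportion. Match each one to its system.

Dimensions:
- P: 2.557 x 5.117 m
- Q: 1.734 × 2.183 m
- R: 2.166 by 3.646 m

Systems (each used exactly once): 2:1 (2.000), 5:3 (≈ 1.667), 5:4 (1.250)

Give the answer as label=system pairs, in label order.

P=2:1, Q=5:4, R=5:3

Ratios: P ≈ 2.001; Q ≈ 1.259; R ≈ 1.683.
Targets: 2:1 ≈ 2.000; 5:3 ≈ 1.667; 5:4 ≈ 1.250.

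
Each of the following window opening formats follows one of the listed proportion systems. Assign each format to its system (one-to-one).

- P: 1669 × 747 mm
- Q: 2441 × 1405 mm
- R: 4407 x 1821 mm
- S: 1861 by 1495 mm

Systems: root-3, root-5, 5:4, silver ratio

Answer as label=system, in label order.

P=root-5, Q=root-3, R=silver ratio, S=5:4

P = 1669/747 ≈ 2.234 → root-5 (2.236)
Q = 2441/1405 ≈ 1.737 → root-3 (1.732)
R = 4407/1821 ≈ 2.420 → silver ratio (2.414)
S = 1861/1495 ≈ 1.245 → 5:4 (1.250)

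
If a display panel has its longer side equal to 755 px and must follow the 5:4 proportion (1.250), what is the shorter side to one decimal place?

604.0 px

5:4 = 1.25000.
Shorter side = 755 ÷ 1.25000 ≈ 604.000 → 604.0 px.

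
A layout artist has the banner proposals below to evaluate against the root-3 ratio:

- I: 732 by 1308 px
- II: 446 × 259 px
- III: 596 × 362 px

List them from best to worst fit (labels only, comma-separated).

Ratios: I = 1308 / 732 ≈ 1.787; II = 446 / 259 ≈ 1.722; III = 596 / 362 ≈ 1.646.
|Δ from 1.732|: I 0.055; II 0.010; III 0.086.

II, I, III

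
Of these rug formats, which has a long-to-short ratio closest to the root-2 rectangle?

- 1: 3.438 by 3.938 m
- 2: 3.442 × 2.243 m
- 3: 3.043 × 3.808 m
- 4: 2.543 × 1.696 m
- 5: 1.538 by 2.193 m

Target root-2 ≈ 1.414.
1: 1.145 (Δ0.269)  2: 1.535 (Δ0.121)  3: 1.251 (Δ0.163)  4: 1.499 (Δ0.085)  5: 1.426 (Δ0.012)

5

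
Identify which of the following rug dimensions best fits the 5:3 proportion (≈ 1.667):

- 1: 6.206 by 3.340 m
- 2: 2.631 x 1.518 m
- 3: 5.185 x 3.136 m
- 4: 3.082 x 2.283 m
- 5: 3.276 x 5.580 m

Target 5:3 ≈ 1.667.
1: 1.858 (Δ0.191)  2: 1.733 (Δ0.066)  3: 1.653 (Δ0.014)  4: 1.350 (Δ0.317)  5: 1.703 (Δ0.036)

3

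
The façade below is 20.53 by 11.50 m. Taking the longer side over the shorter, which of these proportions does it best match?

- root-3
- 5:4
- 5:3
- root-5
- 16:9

16:9

20.53/11.50 ≈ 1.785. Nearest candidates are 16:9 (1.778, off by 0.007) and root-3 (1.732, off by 0.053).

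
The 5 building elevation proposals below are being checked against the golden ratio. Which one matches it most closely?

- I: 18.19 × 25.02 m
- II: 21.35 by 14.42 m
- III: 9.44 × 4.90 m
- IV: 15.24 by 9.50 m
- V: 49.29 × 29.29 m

Target golden ratio ≈ 1.618.
I: 1.375 (Δ0.243)  II: 1.481 (Δ0.137)  III: 1.927 (Δ0.309)  IV: 1.604 (Δ0.014)  V: 1.683 (Δ0.065)

IV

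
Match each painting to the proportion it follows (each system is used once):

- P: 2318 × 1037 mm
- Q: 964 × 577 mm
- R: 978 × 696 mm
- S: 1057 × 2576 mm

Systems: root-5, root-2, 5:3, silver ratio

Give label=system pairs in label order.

P=root-5, Q=5:3, R=root-2, S=silver ratio

Ratios: P ≈ 2.235; Q ≈ 1.671; R ≈ 1.405; S ≈ 2.437.
Targets: root-5 ≈ 2.236; root-2 ≈ 1.414; 5:3 ≈ 1.667; silver ratio ≈ 2.414.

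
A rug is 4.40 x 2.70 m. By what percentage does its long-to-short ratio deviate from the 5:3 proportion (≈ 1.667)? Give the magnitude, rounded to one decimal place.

2.2%

Ratio = 4.40 / 2.70 ≈ 1.6296.
Ideal 5:3 ≈ 1.6667. |1.6296 − 1.6667| / 1.6667 ≈ 2.23% → 2.2%.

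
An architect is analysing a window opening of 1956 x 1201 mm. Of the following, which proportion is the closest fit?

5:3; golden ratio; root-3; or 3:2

golden ratio

1956/1201 ≈ 1.629. Nearest candidates are golden ratio (1.618, off by 0.011) and 5:3 (1.667, off by 0.038).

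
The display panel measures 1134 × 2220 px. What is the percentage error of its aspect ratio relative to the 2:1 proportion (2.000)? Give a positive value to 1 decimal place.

2.1%

Ratio = 2220 / 1134 ≈ 1.9577.
Ideal 2:1 = 2.0000. |1.9577 − 2.0000| / 2.0000 ≈ 2.12% → 2.1%.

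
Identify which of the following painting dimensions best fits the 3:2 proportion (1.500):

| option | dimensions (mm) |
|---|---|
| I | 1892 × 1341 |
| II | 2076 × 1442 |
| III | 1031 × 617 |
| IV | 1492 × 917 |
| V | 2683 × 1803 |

Ratios (long/short): I ≈ 1.411; II ≈ 1.440; III ≈ 1.671; IV ≈ 1.627; V ≈ 1.488.
3:2 ≈ 1.500; option V is nearest (Δ 0.012).

V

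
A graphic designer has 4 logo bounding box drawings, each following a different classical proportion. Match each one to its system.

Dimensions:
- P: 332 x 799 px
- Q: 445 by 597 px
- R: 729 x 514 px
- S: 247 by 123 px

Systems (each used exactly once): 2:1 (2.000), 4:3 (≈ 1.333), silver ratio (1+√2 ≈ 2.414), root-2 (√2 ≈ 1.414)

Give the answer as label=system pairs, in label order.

P=silver ratio, Q=4:3, R=root-2, S=2:1

P = 799/332 ≈ 2.407 → silver ratio (2.414)
Q = 597/445 ≈ 1.342 → 4:3 (1.333)
R = 729/514 ≈ 1.418 → root-2 (1.414)
S = 247/123 ≈ 2.008 → 2:1 (2.000)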